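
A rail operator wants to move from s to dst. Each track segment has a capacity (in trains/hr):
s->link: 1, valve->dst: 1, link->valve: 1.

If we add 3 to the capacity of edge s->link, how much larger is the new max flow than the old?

0

Original max flow = 1.
Even with extra capacity on s->link, another cut of capacity 1 remains binding.
New max flow = 1. Increase = 0.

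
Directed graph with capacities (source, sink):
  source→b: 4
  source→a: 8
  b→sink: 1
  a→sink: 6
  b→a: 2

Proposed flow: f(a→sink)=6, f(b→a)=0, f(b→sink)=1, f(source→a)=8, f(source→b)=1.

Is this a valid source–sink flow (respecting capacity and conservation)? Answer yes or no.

Conservation fails at a: inflow 8 ≠ outflow 6.

No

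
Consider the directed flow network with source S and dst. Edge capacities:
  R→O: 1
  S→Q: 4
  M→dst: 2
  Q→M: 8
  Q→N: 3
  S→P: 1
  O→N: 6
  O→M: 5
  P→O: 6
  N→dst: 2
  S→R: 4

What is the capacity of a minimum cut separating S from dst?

Max flow = 4 (via 2 augmenting paths).
In the residual at optimum, the set reachable from S is {M, N, O, P, Q, R, S}.
Cut edges: N→dst (cap 2), M→dst (cap 2). Sum = 4.

4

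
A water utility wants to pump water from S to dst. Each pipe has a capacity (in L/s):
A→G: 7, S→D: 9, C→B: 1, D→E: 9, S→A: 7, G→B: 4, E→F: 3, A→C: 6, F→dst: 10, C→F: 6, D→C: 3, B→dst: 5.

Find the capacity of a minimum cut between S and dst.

Max flow = 13 (via 5 augmenting paths).
In the residual at optimum, the set reachable from S is {D, E, S}.
Cut edges: S→A (cap 7), D→C (cap 3), E→F (cap 3). Sum = 13.

13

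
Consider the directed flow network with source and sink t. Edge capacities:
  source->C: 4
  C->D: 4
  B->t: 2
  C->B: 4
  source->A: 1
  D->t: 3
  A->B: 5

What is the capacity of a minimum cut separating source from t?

Max flow = 5 (via 3 augmenting paths).
In the residual at optimum, the set reachable from source is {source}.
Cut edges: source->A (cap 1), source->C (cap 4). Sum = 5.

5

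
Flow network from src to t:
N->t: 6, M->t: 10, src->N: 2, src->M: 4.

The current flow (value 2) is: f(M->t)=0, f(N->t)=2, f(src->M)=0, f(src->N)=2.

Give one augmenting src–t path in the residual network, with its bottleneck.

Residual along src->M->t: src->M: 4, M->t: 10.
Bottleneck = min = 4.

src->M->t, bottleneck 4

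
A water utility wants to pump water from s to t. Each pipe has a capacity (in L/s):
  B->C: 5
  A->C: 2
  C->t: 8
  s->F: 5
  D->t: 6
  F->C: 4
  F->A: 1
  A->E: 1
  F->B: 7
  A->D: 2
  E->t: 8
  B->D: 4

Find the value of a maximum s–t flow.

5

Augment s->F->C->t: bottleneck 4. Total 4.
Augment s->F->A->C->t: bottleneck 1. Total 5.
No augmenting path remains in the residual graph.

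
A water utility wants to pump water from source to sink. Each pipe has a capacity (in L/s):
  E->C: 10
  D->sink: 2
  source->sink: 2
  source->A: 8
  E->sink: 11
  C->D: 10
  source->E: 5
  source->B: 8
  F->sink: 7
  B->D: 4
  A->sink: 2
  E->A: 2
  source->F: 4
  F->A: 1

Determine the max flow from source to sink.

Augment source->sink: bottleneck 2. Total 2.
Augment source->F->sink: bottleneck 4. Total 6.
Augment source->E->sink: bottleneck 5. Total 11.
Augment source->A->sink: bottleneck 2. Total 13.
Augment source->B->D->sink: bottleneck 2. Total 15.
No augmenting path remains in the residual graph.

15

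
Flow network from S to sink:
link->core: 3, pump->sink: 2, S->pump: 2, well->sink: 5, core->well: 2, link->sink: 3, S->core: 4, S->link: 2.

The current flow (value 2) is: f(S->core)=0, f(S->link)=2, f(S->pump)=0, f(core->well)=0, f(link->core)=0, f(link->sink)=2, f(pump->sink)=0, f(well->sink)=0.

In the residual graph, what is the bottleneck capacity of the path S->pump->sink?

Residual capacities along the path: S->pump: 2, pump->sink: 2.
Minimum is 2.

2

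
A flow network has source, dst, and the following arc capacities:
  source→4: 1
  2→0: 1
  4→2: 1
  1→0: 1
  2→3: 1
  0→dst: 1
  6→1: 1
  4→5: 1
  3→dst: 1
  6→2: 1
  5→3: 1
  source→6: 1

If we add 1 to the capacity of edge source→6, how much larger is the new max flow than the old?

0

Original max flow = 2.
Even with extra capacity on source→6, another cut of capacity 2 remains binding.
New max flow = 2. Increase = 0.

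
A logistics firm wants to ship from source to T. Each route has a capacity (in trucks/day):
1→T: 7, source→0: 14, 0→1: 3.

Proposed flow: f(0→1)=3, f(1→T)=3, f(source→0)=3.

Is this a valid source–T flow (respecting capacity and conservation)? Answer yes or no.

Yes

Every edge has 0 ≤ f(e) ≤ cap(e).
At each intermediate node, inflow equals outflow.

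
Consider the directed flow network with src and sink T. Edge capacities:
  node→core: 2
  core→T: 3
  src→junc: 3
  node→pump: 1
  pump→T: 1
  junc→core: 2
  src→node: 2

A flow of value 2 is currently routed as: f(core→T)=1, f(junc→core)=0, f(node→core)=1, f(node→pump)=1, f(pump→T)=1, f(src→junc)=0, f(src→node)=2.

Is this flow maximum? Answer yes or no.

Residual path src→junc→core→T has bottleneck 2 > 0.
Pushing 2 along it raises the flow to 4, so the given flow is not maximum.

No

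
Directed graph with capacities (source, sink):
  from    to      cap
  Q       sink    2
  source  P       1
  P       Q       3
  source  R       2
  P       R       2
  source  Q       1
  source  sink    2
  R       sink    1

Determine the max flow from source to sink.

5

Augment source->sink: bottleneck 2. Total 2.
Augment source->Q->sink: bottleneck 1. Total 3.
Augment source->R->sink: bottleneck 1. Total 4.
Augment source->P->Q->sink: bottleneck 1. Total 5.
No augmenting path remains in the residual graph.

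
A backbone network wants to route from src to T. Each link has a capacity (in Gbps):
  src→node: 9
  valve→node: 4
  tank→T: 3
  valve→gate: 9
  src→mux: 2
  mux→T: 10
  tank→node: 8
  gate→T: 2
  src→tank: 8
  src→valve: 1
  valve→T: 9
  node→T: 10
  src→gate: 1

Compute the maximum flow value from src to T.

Augment src→valve→T: bottleneck 1. Total 1.
Augment src→gate→T: bottleneck 1. Total 2.
Augment src→tank→T: bottleneck 3. Total 5.
Augment src→node→T: bottleneck 9. Total 14.
Augment src→mux→T: bottleneck 2. Total 16.
Augment src→tank→node→T: bottleneck 1. Total 17.
No augmenting path remains in the residual graph.

17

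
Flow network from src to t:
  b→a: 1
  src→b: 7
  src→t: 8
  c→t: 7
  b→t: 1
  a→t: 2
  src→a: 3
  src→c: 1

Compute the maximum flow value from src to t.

12

Augment src→t: bottleneck 8. Total 8.
Augment src→c→t: bottleneck 1. Total 9.
Augment src→b→t: bottleneck 1. Total 10.
Augment src→a→t: bottleneck 2. Total 12.
No augmenting path remains in the residual graph.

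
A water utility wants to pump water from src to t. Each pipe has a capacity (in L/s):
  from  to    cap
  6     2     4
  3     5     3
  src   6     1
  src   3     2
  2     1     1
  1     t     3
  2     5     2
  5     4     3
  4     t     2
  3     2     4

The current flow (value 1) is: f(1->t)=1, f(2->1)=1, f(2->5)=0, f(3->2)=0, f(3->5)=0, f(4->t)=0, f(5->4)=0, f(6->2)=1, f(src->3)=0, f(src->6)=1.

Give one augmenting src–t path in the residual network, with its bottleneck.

Residual along src->3->5->4->t: src->3: 2, 3->5: 3, 5->4: 3, 4->t: 2.
Bottleneck = min = 2.

src->3->5->4->t, bottleneck 2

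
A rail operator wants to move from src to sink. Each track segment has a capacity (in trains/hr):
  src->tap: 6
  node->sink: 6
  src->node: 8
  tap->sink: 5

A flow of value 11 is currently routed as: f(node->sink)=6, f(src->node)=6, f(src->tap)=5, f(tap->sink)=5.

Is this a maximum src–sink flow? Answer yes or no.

Yes

Residual reachable from src: {node, src, tap}; sink is not reachable.
Saturated cut: node->sink, tap->sink with total capacity 11 = current flow value. Flow is maximum.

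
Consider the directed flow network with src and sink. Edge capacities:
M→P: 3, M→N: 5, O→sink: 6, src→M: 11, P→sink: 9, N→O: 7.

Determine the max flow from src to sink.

8

Augment src→M→P→sink: bottleneck 3. Total 3.
Augment src→M→N→O→sink: bottleneck 5. Total 8.
No augmenting path remains in the residual graph.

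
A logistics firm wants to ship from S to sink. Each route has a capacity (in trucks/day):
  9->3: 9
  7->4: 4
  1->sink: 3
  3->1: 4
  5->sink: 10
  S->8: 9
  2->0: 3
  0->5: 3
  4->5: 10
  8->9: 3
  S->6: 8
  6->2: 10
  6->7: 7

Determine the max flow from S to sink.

10

Augment S->6->7->4->5->sink: bottleneck 4. Total 4.
Augment S->6->2->0->5->sink: bottleneck 3. Total 7.
Augment S->8->9->3->1->sink: bottleneck 3. Total 10.
No augmenting path remains in the residual graph.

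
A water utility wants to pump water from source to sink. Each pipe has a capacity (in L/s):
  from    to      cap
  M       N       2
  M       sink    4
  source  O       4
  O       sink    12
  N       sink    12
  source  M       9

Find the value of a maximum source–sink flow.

Augment source→M→sink: bottleneck 4. Total 4.
Augment source→O→sink: bottleneck 4. Total 8.
Augment source→M→N→sink: bottleneck 2. Total 10.
No augmenting path remains in the residual graph.

10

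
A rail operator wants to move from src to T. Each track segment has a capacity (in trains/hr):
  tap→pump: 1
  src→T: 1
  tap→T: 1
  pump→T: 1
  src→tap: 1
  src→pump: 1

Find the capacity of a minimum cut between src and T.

Max flow = 3 (via 3 augmenting paths).
In the residual at optimum, the set reachable from src is {src}.
Cut edges: src→tap (cap 1), src→pump (cap 1), src→T (cap 1). Sum = 3.

3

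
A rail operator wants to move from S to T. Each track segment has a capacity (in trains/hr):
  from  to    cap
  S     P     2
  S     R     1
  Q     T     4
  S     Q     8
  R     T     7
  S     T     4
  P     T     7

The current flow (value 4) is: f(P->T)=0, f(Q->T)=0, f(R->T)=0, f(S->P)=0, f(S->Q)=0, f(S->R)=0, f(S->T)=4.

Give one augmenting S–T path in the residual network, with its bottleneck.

S->R->T, bottleneck 1

Residual along S->R->T: S->R: 1, R->T: 7.
Bottleneck = min = 1.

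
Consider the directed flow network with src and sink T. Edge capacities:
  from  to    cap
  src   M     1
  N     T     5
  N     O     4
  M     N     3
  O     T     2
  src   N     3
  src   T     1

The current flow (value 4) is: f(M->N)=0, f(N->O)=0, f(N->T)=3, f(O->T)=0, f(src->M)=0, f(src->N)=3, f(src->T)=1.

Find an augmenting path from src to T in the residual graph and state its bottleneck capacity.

Residual along src->M->N->T: src->M: 1, M->N: 3, N->T: 2.
Bottleneck = min = 1.

src->M->N->T, bottleneck 1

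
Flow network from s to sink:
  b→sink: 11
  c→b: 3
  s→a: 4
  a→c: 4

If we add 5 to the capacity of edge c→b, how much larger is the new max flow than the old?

Original max flow = 3.
After raising cap(c→b), augmenting paths through that edge carry 1 more unit.
New max flow = 4. Increase = 1.

1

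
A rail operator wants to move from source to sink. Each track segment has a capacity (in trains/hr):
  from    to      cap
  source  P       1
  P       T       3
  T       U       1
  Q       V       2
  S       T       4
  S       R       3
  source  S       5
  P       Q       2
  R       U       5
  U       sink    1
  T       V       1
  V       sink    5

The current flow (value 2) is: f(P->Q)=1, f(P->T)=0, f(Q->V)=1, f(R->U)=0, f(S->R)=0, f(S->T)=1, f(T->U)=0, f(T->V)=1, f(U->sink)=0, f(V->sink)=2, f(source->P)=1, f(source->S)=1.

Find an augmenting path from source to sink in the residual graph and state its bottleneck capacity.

source->S->T->U->sink, bottleneck 1

Residual along source->S->T->U->sink: source->S: 4, S->T: 3, T->U: 1, U->sink: 1.
Bottleneck = min = 1.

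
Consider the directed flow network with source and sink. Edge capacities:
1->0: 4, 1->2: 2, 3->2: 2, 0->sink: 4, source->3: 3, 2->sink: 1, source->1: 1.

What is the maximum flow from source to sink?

Augment source->1->0->sink: bottleneck 1. Total 1.
Augment source->3->2->sink: bottleneck 1. Total 2.
No augmenting path remains in the residual graph.

2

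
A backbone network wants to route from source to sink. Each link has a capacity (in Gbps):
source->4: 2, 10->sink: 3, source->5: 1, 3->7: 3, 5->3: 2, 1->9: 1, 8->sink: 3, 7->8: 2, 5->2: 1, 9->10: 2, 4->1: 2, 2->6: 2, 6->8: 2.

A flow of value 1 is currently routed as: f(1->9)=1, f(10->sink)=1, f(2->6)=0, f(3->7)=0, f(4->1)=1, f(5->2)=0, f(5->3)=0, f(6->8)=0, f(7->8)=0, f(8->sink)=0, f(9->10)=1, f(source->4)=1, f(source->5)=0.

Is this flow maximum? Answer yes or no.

No

Residual path source->5->3->7->8->sink has bottleneck 1 > 0.
Pushing 1 along it raises the flow to 2, so the given flow is not maximum.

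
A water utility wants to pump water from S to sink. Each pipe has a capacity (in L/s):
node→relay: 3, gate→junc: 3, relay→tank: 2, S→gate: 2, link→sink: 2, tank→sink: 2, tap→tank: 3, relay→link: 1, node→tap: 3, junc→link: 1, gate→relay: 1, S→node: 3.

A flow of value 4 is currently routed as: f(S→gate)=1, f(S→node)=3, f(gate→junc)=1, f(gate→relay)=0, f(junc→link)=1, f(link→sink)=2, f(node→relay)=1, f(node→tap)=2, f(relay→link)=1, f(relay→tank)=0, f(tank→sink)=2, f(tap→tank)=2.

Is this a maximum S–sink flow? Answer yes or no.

Residual reachable from S: {S, gate, junc, node, relay, tank, tap}; sink is not reachable.
Saturated cut: relay→link, tank→sink, junc→link with total capacity 4 = current flow value. Flow is maximum.

Yes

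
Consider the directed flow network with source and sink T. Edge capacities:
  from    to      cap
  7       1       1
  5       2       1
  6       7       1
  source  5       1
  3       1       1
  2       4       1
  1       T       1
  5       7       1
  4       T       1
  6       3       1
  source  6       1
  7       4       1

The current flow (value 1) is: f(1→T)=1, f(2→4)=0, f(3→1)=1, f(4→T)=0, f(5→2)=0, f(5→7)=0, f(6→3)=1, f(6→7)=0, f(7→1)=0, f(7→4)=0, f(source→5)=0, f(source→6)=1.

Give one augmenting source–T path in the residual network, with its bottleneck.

Residual along source→5→7→4→T: source→5: 1, 5→7: 1, 7→4: 1, 4→T: 1.
Bottleneck = min = 1.

source→5→7→4→T, bottleneck 1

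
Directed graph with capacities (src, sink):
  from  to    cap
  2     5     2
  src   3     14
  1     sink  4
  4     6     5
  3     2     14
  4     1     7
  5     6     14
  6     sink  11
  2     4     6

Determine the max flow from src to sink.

8

Augment src→3→2→5→6→sink: bottleneck 2. Total 2.
Augment src→3→2→4→6→sink: bottleneck 5. Total 7.
Augment src→3→2→4→1→sink: bottleneck 1. Total 8.
No augmenting path remains in the residual graph.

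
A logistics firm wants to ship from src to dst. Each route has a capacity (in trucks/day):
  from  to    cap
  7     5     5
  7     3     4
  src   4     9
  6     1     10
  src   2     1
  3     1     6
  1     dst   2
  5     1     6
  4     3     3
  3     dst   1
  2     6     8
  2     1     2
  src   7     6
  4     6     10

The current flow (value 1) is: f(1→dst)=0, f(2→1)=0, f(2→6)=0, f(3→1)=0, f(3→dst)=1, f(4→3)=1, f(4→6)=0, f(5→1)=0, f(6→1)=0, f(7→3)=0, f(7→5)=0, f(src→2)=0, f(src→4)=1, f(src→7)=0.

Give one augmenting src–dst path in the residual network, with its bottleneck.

Residual along src→2→1→dst: src→2: 1, 2→1: 2, 1→dst: 2.
Bottleneck = min = 1.

src→2→1→dst, bottleneck 1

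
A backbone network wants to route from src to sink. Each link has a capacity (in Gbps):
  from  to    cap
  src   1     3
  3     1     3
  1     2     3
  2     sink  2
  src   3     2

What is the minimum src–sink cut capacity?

Max flow = 2 (via 1 augmenting path).
In the residual at optimum, the set reachable from src is {1, 2, 3, src}.
Cut edges: 2->sink (cap 2). Sum = 2.

2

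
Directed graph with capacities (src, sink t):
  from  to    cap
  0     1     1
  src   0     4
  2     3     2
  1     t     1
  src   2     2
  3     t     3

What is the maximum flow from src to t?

Augment src->0->1->t: bottleneck 1. Total 1.
Augment src->2->3->t: bottleneck 2. Total 3.
No augmenting path remains in the residual graph.

3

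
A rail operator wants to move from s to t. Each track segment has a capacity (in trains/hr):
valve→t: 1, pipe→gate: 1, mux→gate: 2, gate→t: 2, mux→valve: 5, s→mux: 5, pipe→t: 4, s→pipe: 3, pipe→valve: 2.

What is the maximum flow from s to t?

Augment s→pipe→t: bottleneck 3. Total 3.
Augment s→mux→valve→t: bottleneck 1. Total 4.
Augment s→mux→gate→t: bottleneck 2. Total 6.
No augmenting path remains in the residual graph.

6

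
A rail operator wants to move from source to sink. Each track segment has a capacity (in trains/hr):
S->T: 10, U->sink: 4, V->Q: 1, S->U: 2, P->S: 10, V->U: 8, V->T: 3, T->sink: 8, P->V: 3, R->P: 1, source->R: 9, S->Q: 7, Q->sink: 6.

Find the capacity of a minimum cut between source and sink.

1

Max flow = 1 (via 1 augmenting path).
In the residual at optimum, the set reachable from source is {R, source}.
Cut edges: R->P (cap 1). Sum = 1.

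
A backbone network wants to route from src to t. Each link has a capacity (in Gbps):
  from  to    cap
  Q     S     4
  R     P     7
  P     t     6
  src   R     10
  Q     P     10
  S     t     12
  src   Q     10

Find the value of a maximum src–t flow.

10

Augment src→Q→P→t: bottleneck 6. Total 6.
Augment src→Q→S→t: bottleneck 4. Total 10.
No augmenting path remains in the residual graph.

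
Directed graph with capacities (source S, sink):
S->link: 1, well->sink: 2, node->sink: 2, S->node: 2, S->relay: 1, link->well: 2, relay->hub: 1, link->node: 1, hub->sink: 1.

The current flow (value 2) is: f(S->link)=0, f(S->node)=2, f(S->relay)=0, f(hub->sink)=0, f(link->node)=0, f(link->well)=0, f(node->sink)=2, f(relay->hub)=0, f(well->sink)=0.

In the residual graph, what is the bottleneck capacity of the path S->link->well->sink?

Residual capacities along the path: S->link: 1, link->well: 2, well->sink: 2.
Minimum is 1.

1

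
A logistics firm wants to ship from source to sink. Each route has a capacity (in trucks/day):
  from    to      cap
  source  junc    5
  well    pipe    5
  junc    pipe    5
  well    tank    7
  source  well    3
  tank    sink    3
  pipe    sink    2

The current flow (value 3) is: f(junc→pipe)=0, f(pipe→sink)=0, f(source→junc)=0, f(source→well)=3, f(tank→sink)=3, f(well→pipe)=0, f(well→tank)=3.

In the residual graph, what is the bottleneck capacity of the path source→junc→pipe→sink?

2

Residual capacities along the path: source→junc: 5, junc→pipe: 5, pipe→sink: 2.
Minimum is 2.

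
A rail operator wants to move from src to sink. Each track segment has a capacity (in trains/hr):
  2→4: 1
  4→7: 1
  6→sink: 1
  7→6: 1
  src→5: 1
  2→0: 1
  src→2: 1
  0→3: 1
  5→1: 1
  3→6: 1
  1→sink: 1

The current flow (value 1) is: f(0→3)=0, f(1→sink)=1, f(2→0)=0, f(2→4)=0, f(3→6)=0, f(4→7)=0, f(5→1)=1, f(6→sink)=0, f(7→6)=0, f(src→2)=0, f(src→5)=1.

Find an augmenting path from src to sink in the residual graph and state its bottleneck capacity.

src→2→4→7→6→sink, bottleneck 1

Residual along src→2→4→7→6→sink: src→2: 1, 2→4: 1, 4→7: 1, 7→6: 1, 6→sink: 1.
Bottleneck = min = 1.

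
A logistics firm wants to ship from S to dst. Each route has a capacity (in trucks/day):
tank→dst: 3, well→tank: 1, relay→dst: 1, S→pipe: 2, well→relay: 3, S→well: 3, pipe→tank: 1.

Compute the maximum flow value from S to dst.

Augment S→pipe→tank→dst: bottleneck 1. Total 1.
Augment S→well→tank→dst: bottleneck 1. Total 2.
Augment S→well→relay→dst: bottleneck 1. Total 3.
No augmenting path remains in the residual graph.

3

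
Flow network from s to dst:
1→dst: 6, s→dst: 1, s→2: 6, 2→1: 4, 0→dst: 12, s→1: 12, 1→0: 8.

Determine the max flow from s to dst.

15

Augment s→dst: bottleneck 1. Total 1.
Augment s→1→dst: bottleneck 6. Total 7.
Augment s→1→0→dst: bottleneck 6. Total 13.
Augment s→2→1→0→dst: bottleneck 2. Total 15.
No augmenting path remains in the residual graph.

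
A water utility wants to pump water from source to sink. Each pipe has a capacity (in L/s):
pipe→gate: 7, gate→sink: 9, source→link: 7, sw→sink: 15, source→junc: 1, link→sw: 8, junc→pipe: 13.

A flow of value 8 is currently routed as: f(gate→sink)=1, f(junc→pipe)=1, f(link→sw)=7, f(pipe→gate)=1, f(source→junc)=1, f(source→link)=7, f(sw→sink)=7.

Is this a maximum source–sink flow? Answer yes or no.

Residual reachable from source: {source}; sink is not reachable.
Saturated cut: source→junc, source→link with total capacity 8 = current flow value. Flow is maximum.

Yes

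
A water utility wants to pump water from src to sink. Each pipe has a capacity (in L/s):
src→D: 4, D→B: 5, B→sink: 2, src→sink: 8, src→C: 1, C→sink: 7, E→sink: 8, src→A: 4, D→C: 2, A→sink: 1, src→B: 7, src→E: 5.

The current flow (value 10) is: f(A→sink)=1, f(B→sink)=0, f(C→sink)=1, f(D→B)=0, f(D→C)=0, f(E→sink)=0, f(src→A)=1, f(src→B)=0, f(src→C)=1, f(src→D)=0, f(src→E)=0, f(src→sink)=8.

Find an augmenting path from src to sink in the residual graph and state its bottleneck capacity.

src→E→sink, bottleneck 5

Residual along src→E→sink: src→E: 5, E→sink: 8.
Bottleneck = min = 5.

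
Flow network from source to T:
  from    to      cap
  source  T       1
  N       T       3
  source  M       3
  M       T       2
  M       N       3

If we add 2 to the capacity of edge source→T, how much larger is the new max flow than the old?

Original max flow = 4.
After raising cap(source→T), augmenting paths through that edge carry 2 more units.
New max flow = 6. Increase = 2.

2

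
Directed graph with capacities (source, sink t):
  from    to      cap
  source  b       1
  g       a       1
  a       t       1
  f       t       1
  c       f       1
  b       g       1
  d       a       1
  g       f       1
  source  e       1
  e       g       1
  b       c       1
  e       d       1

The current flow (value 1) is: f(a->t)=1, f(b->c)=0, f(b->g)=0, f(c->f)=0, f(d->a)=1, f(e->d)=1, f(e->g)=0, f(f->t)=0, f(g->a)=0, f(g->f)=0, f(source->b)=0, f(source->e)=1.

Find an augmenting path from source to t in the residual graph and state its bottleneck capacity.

source->b->g->f->t, bottleneck 1

Residual along source->b->g->f->t: source->b: 1, b->g: 1, g->f: 1, f->t: 1.
Bottleneck = min = 1.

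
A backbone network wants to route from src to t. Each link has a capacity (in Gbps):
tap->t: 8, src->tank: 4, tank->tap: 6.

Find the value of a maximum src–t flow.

Augment src->tank->tap->t: bottleneck 4. Total 4.
No augmenting path remains in the residual graph.

4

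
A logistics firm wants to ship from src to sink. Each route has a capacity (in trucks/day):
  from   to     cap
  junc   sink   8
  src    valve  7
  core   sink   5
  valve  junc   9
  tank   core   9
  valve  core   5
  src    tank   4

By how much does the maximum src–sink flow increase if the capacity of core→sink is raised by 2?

0

Original max flow = 11.
Edge core→sink does not cross the min cut (source side {src}), so extra capacity there cannot help.
New max flow = 11. Increase = 0.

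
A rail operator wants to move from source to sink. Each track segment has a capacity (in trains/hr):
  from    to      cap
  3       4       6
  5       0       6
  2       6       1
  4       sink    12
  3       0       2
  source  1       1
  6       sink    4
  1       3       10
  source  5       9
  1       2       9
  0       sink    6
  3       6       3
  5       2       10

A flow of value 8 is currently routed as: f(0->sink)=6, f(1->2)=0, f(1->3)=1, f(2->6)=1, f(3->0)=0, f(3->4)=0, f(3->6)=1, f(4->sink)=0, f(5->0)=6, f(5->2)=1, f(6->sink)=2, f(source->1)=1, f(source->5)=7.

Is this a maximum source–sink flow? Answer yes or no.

Yes

Residual reachable from source: {2, 5, source}; sink is not reachable.
Saturated cut: source->1, 5->0, 2->6 with total capacity 8 = current flow value. Flow is maximum.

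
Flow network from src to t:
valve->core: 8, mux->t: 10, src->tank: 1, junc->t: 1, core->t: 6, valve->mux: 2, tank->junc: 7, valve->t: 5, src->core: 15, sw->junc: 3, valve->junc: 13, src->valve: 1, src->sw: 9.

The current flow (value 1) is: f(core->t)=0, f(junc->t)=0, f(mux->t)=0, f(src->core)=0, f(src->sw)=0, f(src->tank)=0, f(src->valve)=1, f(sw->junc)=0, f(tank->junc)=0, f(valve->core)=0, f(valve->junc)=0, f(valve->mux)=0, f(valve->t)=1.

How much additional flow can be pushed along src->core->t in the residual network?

Residual capacities along the path: src->core: 15, core->t: 6.
Minimum is 6.

6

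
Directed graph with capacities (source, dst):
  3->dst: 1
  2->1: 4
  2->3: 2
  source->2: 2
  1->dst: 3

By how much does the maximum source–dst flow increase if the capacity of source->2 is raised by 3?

Original max flow = 2.
After raising cap(source->2), augmenting paths through that edge carry 2 more units.
New max flow = 4. Increase = 2.

2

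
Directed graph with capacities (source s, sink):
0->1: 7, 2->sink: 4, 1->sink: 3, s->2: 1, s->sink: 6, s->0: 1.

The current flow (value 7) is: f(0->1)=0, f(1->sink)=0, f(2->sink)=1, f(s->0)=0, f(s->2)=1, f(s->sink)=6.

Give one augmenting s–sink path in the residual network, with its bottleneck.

s->0->1->sink, bottleneck 1

Residual along s->0->1->sink: s->0: 1, 0->1: 7, 1->sink: 3.
Bottleneck = min = 1.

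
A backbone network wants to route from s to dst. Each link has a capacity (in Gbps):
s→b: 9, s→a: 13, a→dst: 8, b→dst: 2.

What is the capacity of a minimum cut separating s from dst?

Max flow = 10 (via 2 augmenting paths).
In the residual at optimum, the set reachable from s is {a, b, s}.
Cut edges: a→dst (cap 8), b→dst (cap 2). Sum = 10.

10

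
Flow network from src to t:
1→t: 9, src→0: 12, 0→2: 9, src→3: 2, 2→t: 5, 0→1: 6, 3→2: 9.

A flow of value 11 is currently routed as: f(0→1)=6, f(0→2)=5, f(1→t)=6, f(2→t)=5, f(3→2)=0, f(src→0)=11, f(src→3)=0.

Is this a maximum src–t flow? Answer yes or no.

Residual reachable from src: {0, 2, 3, src}; t is not reachable.
Saturated cut: 0→1, 2→t with total capacity 11 = current flow value. Flow is maximum.

Yes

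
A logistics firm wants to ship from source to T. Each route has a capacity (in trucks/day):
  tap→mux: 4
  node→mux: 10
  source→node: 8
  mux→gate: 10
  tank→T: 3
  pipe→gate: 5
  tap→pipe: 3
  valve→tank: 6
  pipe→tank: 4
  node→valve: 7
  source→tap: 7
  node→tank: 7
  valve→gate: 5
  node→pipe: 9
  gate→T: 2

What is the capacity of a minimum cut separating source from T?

5

Max flow = 5 (via 2 augmenting paths).
In the residual at optimum, the set reachable from source is {gate, mux, node, pipe, source, tank, tap, valve}.
Cut edges: tank→T (cap 3), gate→T (cap 2). Sum = 5.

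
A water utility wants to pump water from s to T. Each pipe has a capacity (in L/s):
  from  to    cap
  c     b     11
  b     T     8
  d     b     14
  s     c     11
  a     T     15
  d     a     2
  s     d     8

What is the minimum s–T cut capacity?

Max flow = 10 (via 3 augmenting paths).
In the residual at optimum, the set reachable from s is {b, c, d, s}.
Cut edges: d→a (cap 2), b→T (cap 8). Sum = 10.

10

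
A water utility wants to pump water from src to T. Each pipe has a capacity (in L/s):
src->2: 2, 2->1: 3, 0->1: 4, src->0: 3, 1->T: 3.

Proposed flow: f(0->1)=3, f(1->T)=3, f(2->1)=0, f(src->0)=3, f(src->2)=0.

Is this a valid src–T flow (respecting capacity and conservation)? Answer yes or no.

Every edge has 0 ≤ f(e) ≤ cap(e).
At each intermediate node, inflow equals outflow.

Yes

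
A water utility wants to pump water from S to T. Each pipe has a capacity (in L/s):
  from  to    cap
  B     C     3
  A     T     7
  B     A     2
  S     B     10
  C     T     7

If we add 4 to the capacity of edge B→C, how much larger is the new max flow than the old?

4

Original max flow = 5.
After raising cap(B→C), augmenting paths through that edge carry 4 more units.
New max flow = 9. Increase = 4.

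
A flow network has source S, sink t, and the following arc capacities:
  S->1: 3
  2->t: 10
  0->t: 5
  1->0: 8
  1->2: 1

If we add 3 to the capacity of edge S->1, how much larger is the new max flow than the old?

Original max flow = 3.
After raising cap(S->1), augmenting paths through that edge carry 3 more units.
New max flow = 6. Increase = 3.

3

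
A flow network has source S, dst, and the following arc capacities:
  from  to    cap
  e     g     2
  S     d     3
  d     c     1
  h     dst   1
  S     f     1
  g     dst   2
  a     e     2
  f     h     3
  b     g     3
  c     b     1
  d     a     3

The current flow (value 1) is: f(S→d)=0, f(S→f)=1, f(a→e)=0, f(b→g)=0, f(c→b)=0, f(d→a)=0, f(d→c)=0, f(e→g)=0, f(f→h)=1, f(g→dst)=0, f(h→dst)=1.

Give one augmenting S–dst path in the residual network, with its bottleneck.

Residual along S→d→c→b→g→dst: S→d: 3, d→c: 1, c→b: 1, b→g: 3, g→dst: 2.
Bottleneck = min = 1.

S→d→c→b→g→dst, bottleneck 1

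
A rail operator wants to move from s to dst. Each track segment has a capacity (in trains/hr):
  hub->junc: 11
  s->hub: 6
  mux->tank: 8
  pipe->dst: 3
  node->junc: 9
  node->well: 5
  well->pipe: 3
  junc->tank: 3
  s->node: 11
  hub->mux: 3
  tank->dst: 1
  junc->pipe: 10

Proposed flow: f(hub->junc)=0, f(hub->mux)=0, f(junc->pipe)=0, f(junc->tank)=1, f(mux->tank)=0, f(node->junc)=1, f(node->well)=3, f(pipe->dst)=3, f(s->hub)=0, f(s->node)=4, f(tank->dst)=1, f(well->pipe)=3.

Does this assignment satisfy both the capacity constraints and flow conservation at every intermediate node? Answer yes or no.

Yes

Every edge has 0 ≤ f(e) ≤ cap(e).
At each intermediate node, inflow equals outflow.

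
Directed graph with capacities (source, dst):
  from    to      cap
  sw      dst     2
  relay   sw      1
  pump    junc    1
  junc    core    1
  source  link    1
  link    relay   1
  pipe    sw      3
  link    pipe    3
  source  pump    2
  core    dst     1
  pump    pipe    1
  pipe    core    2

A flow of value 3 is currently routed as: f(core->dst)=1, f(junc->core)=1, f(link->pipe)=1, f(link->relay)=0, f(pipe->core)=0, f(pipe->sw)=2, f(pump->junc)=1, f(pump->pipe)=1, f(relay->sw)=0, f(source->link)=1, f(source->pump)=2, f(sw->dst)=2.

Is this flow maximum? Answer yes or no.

Yes

Residual reachable from source: {source}; dst is not reachable.
Saturated cut: source->pump, source->link with total capacity 3 = current flow value. Flow is maximum.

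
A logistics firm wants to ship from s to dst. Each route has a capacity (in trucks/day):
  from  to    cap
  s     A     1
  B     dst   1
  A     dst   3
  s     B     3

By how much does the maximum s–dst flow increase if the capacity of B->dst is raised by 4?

2

Original max flow = 2.
After raising cap(B->dst), augmenting paths through that edge carry 2 more units.
New max flow = 4. Increase = 2.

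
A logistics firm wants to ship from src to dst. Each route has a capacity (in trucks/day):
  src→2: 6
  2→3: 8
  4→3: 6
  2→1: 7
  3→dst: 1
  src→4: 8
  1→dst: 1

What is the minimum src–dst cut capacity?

2

Max flow = 2 (via 2 augmenting paths).
In the residual at optimum, the set reachable from src is {1, 2, 3, 4, src}.
Cut edges: 1→dst (cap 1), 3→dst (cap 1). Sum = 2.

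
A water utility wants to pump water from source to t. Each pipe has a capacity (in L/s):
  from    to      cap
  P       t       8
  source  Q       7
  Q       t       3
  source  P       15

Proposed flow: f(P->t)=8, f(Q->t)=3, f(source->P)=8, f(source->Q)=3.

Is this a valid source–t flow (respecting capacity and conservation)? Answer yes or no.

Every edge has 0 ≤ f(e) ≤ cap(e).
At each intermediate node, inflow equals outflow.

Yes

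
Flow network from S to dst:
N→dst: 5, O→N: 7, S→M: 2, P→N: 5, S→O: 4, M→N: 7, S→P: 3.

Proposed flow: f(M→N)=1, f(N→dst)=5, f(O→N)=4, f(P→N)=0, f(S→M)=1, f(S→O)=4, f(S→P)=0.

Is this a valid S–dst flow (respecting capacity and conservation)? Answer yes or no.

Every edge has 0 ≤ f(e) ≤ cap(e).
At each intermediate node, inflow equals outflow.

Yes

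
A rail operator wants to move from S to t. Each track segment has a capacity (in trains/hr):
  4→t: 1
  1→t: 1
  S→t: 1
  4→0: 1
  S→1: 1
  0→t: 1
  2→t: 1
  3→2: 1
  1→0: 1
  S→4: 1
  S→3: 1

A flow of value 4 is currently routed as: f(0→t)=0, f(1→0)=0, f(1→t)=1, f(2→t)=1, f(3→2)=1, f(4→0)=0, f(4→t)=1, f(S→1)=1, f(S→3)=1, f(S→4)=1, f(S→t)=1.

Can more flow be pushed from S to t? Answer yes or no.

Residual reachable from S: {S}; t is not reachable.
Saturated cut: S→1, S→4, S→3, S→t with total capacity 4 = current flow value. Flow is maximum.

No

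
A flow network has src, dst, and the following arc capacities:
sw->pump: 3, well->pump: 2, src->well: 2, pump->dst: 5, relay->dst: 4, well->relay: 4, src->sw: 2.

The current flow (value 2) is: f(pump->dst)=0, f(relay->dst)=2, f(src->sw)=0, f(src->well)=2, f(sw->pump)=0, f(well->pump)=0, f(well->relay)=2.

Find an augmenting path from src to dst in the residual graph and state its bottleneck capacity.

Residual along src->sw->pump->dst: src->sw: 2, sw->pump: 3, pump->dst: 5.
Bottleneck = min = 2.

src->sw->pump->dst, bottleneck 2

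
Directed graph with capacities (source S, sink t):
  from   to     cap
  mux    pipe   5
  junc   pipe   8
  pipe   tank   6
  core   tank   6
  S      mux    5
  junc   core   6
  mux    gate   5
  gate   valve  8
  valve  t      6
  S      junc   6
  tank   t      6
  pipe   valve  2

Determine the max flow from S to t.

Augment S→mux→gate→valve→t: bottleneck 5. Total 5.
Augment S→junc→pipe→valve→t: bottleneck 1. Total 6.
Augment S→junc→pipe→tank→t: bottleneck 5. Total 11.
No augmenting path remains in the residual graph.

11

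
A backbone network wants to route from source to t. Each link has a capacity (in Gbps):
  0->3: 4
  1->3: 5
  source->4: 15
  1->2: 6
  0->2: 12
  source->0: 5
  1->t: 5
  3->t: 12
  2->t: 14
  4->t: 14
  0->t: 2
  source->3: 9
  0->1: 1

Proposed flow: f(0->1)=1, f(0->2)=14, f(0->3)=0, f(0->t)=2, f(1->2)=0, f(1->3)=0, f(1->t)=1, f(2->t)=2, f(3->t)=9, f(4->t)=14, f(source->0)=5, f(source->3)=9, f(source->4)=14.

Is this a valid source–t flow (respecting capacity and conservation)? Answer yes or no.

No

Capacity violated on 0->2: flow 14 > capacity 12.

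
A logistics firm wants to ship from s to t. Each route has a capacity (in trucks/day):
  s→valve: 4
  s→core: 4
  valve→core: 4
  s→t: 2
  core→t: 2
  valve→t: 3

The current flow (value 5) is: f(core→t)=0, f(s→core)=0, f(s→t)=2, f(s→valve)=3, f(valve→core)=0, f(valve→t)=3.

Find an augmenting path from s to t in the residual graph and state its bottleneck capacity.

Residual along s→core→t: s→core: 4, core→t: 2.
Bottleneck = min = 2.

s→core→t, bottleneck 2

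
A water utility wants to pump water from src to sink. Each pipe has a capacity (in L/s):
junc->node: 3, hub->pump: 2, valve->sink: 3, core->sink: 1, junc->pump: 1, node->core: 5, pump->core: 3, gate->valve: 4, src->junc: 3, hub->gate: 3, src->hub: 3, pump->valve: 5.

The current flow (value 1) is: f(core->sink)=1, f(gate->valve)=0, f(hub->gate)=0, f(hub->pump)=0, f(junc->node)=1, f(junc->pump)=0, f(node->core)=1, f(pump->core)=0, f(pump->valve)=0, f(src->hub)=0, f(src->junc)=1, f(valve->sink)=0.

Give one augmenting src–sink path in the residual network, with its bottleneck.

src->junc->pump->valve->sink, bottleneck 1

Residual along src->junc->pump->valve->sink: src->junc: 2, junc->pump: 1, pump->valve: 5, valve->sink: 3.
Bottleneck = min = 1.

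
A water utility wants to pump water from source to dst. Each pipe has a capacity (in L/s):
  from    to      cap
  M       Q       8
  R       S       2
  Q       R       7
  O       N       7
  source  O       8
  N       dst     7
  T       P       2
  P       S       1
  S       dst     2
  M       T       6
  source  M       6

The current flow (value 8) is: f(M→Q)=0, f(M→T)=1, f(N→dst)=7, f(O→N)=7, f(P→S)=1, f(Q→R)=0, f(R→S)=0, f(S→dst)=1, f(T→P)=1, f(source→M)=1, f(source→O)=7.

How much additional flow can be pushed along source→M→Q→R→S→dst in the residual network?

1

Residual capacities along the path: source→M: 5, M→Q: 8, Q→R: 7, R→S: 2, S→dst: 1.
Minimum is 1.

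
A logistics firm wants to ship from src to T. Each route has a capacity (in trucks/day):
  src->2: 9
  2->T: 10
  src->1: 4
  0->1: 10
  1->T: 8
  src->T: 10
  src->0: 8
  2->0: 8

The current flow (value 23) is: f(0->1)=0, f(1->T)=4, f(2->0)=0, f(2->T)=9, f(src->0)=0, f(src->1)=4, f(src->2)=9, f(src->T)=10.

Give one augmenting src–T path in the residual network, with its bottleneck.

Residual along src->0->1->T: src->0: 8, 0->1: 10, 1->T: 4.
Bottleneck = min = 4.

src->0->1->T, bottleneck 4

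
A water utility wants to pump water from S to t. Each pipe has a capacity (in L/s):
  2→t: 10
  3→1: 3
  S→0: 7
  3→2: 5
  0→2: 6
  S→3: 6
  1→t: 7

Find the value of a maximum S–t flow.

12

Augment S→3→1→t: bottleneck 3. Total 3.
Augment S→3→2→t: bottleneck 3. Total 6.
Augment S→0→2→t: bottleneck 6. Total 12.
No augmenting path remains in the residual graph.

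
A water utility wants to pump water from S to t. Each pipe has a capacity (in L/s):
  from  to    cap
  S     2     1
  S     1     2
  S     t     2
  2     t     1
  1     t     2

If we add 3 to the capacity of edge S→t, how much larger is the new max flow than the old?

3

Original max flow = 5.
After raising cap(S→t), augmenting paths through that edge carry 3 more units.
New max flow = 8. Increase = 3.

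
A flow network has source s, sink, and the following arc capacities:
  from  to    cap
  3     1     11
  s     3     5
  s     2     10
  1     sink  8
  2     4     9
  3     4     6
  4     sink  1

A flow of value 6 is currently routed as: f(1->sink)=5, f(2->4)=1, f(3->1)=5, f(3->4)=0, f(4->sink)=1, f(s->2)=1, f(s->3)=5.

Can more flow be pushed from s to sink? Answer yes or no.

No

Residual reachable from s: {2, 4, s}; sink is not reachable.
Saturated cut: s->3, 4->sink with total capacity 6 = current flow value. Flow is maximum.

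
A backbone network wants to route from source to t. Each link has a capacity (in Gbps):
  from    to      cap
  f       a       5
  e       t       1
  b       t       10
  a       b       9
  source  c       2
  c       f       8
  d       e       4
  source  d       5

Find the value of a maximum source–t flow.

Augment source→d→e→t: bottleneck 1. Total 1.
Augment source→c→f→a→b→t: bottleneck 2. Total 3.
No augmenting path remains in the residual graph.

3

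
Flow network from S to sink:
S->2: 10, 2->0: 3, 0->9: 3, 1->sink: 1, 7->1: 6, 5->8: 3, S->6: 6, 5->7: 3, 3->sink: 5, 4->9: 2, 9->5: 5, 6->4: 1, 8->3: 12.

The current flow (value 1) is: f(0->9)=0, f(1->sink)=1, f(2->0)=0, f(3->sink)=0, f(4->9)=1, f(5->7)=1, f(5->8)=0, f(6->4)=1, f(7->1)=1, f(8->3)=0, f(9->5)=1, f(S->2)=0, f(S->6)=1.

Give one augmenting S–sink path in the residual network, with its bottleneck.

Residual along S->2->0->9->5->8->3->sink: S->2: 10, 2->0: 3, 0->9: 3, 9->5: 4, 5->8: 3, 8->3: 12, 3->sink: 5.
Bottleneck = min = 3.

S->2->0->9->5->8->3->sink, bottleneck 3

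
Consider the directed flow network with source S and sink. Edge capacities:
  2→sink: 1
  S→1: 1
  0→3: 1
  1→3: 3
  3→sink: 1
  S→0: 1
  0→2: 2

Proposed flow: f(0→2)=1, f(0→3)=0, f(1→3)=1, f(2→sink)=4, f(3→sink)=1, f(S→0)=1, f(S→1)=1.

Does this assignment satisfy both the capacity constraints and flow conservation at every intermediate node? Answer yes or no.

No

Capacity violated on 2→sink: flow 4 > capacity 1.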